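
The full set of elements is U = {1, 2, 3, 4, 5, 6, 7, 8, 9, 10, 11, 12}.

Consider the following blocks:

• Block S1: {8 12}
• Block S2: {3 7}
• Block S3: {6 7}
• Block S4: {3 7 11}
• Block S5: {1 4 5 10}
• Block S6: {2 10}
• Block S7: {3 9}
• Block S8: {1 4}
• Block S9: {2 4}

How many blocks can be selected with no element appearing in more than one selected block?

5

S1, S3, S6, S7, S8 are pairwise disjoint (S1={8,12}; S3={6,7}; S6={2,10}; S7={3,9}; S8={1,4}).
Every remaining block overlaps one of these, and no 6 of the listed blocks are pairwise disjoint, so 5 is the maximum.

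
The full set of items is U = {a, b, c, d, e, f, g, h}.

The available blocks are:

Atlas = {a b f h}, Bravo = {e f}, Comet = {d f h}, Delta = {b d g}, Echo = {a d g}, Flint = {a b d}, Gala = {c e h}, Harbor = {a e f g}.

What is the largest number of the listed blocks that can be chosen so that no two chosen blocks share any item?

2

Bravo, Echo are pairwise disjoint (Bravo={e,f}; Echo={a,d,g}).
Every remaining block overlaps one of these, and no 3 of the listed blocks are pairwise disjoint, so 2 is the maximum.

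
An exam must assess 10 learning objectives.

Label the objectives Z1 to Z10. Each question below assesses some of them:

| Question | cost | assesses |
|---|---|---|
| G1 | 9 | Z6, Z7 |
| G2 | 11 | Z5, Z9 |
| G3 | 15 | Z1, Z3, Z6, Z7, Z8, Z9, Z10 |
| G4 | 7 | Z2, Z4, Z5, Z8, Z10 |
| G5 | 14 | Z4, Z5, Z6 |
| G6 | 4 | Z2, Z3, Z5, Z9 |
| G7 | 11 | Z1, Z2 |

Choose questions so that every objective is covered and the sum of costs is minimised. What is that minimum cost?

22

G3, G4 together cover every objective (G3 ∪ G4 = {Z1, Z2, Z3, Z4, Z5, Z6, Z7, Z8, Z9, Z10}); total cost 15 + 7 = 22.
The greedy pick G6, G4, G1, G7 costs 31; no covering selection beats 22.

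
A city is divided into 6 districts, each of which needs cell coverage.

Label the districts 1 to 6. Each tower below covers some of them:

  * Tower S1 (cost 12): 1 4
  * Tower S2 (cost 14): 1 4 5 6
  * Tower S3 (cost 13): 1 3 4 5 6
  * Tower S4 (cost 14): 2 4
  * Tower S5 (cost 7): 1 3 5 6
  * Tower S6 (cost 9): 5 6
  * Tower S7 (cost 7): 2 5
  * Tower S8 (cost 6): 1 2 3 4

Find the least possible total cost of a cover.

13

S5, S8 together cover every district (S5 ∪ S8 = {1, 2, 3, 4, 5, 6}); total cost 7 + 6 = 13.
No covering selection has total cost below 13.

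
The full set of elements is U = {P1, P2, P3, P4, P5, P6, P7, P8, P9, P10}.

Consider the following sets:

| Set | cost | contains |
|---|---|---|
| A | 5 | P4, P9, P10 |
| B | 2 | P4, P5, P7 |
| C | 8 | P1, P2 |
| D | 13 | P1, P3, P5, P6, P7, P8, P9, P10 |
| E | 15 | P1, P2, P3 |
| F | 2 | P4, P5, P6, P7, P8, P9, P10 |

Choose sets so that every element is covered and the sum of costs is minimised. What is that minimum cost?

17

E, F together cover every element (E ∪ F = {P1, P2, P3, P4, P5, P6, P7, P8, P9, P10}); total cost 15 + 2 = 17.
The greedy pick F, C, D costs 23; no covering selection beats 17.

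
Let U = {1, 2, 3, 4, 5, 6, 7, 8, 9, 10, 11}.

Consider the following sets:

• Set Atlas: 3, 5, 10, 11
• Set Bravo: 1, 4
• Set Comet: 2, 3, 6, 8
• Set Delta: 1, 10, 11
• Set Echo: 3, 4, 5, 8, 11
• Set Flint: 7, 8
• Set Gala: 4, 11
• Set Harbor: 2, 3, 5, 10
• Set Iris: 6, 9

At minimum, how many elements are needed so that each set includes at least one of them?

Take H = {4, 6, 7, 10}. Each listed set contains at least one of these, so H is a hitting set of size 4.
The sets Atlas, Bravo, Flint, Iris are pairwise disjoint, so any hitting set needs a separate element for each — at least 4. Hence 4 is optimal.

4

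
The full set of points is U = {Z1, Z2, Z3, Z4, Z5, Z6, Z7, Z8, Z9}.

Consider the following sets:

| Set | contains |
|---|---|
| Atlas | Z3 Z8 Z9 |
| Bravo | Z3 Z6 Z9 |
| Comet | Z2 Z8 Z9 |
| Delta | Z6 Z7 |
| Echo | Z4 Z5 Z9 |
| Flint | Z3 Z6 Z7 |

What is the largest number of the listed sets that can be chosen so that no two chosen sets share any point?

2

Comet, Flint are pairwise disjoint (Comet={Z2,Z8,Z9}; Flint={Z3,Z6,Z7}).
Every remaining set overlaps one of these, and no 3 of the listed sets are pairwise disjoint, so 2 is the maximum.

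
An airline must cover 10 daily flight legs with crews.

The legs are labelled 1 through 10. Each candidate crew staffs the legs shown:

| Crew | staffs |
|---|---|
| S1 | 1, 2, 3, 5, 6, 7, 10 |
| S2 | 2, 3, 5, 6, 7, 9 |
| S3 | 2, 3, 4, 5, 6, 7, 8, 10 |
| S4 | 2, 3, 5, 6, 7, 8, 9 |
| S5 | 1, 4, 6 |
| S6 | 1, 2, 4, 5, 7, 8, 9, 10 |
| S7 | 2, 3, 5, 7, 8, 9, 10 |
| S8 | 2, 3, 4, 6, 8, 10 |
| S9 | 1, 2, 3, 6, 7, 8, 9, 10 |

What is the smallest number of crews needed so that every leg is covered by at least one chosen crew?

2

S5 and S7 together: S5 ∪ S7 = {1, 2, 3, 4, 5, 6, 7, 8, 9, 10} — every leg is covered.
No single crew has all 10 legs (the largest, S3, has 8), so 2 is optimal.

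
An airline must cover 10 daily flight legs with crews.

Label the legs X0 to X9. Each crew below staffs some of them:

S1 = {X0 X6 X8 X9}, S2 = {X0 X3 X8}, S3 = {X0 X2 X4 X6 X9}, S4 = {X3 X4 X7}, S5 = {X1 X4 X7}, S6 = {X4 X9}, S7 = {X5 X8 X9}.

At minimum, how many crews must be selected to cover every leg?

S3 and S4 and S5 and S7 together: S3 ∪ S4 ∪ S5 ∪ S7 = {X0, X1, X2, X3, X4, X5, X6, X7, X8, X9} — every leg is covered.
Only S3 contains X2, so S3 is forced; the remaining 5 legs need at least 3 more crews (each remaining crew adds at most 2) — so at least 4 crews are needed, and 4 is optimal.

4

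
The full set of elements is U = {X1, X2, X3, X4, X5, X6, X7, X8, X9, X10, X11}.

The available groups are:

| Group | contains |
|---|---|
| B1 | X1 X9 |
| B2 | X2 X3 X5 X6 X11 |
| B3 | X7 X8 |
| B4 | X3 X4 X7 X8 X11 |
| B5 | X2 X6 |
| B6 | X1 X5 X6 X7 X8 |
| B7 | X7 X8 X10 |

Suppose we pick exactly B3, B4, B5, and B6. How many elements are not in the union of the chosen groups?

2

Union of B3, B4, B5, B6 = {X1, X2, X3, X4, X5, X6, X7, X8, X11}.
Not covered: X9, X10 — 2 elements.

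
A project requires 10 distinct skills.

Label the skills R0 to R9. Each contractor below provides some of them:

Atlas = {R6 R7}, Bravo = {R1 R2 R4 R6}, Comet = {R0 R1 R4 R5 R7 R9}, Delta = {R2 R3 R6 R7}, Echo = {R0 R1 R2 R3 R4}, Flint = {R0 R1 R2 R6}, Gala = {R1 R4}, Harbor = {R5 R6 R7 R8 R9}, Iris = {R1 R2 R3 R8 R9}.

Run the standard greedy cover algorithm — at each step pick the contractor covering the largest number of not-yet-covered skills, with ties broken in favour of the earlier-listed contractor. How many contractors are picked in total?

3

Greedy: pick Comet (covers 6 new) → pick Delta (covers 3 new) → pick Harbor (covers 1 new). Total picks: 3.
(The true minimum cover uses only 2 contractors, so greedy is not optimal here.)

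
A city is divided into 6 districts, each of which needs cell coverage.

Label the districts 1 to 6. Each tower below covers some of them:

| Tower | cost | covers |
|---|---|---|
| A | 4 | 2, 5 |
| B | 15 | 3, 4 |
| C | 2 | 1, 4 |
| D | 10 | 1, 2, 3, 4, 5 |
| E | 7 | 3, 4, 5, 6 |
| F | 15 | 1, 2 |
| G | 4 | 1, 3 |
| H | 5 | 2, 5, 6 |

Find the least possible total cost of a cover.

11

C, G, H together cover every district (C ∪ G ∪ H = {1, 2, 3, 4, 5, 6}); total cost 2 + 4 + 5 = 11.
No covering selection has total cost below 11.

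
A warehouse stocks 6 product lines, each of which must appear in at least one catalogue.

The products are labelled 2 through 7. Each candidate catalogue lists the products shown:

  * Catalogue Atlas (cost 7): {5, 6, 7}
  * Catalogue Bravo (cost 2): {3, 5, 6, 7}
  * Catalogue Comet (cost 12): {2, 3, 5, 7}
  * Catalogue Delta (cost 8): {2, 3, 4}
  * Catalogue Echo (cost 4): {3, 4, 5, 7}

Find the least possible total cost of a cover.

10

Bravo, Delta together cover every product (Bravo ∪ Delta = {2, 3, 4, 5, 6, 7}); total cost 2 + 8 = 10.
No covering selection has total cost below 10.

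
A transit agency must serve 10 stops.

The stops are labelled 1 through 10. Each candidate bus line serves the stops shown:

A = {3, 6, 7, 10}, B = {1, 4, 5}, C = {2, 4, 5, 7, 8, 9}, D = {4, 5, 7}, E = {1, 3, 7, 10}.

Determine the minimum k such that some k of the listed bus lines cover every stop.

3

Take {A, B, C}. Their union is {1, 2, 3, 4, 5, 6, 7, 8, 9, 10}, which is all 10 stops.
Only C contains 2, so C is forced; the remaining 4 stops need at least 2 more bus lines (each remaining bus line adds at most 3) — so at least 3 bus lines are needed, and 3 is optimal.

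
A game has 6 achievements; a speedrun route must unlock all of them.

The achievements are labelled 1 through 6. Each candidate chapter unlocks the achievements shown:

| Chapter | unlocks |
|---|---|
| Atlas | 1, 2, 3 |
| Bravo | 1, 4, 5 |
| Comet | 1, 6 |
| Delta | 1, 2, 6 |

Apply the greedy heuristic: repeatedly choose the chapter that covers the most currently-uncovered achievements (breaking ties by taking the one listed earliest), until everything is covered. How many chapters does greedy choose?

Greedy: pick Atlas (covers 3 new) → pick Bravo (covers 2 new) → pick Comet (covers 1 new). Total picks: 3.

3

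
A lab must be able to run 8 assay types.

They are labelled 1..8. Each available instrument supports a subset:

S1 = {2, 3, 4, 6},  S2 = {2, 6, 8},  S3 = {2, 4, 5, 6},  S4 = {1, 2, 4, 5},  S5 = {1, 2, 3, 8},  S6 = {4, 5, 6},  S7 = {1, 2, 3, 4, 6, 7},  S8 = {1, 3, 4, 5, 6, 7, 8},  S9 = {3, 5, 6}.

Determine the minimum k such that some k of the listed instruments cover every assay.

2

S2 and S8 together: S2 ∪ S8 = {1, 2, 3, 4, 5, 6, 7, 8} — every assay is covered.
No single instrument has all 8 assays (the largest, S8, has 7), so 2 is optimal.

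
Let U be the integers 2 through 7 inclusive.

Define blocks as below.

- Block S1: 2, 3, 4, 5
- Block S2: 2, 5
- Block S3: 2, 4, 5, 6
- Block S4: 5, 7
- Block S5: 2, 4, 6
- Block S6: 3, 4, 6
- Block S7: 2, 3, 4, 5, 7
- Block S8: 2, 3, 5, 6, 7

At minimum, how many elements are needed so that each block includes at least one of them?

2

H = {5, 6} meets every block (each contains at least one member of H), and |H| = 2.
The blocks S4, S5 are pairwise disjoint, so any hitting set needs a separate element for each — at least 2. Hence 2 is optimal.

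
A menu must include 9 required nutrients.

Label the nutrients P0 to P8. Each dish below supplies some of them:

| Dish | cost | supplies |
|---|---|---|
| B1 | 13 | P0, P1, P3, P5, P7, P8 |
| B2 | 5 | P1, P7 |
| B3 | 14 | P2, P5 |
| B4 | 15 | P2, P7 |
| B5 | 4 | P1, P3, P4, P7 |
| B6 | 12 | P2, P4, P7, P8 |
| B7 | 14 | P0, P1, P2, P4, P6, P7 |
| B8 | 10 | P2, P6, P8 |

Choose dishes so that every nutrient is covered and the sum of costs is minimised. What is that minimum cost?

27

B1, B5, B8 together cover every nutrient (B1 ∪ B5 ∪ B8 = {P0, P1, P2, P3, P4, P5, P6, P7, P8}); total cost 13 + 4 + 10 = 27.
No covering selection has total cost below 27.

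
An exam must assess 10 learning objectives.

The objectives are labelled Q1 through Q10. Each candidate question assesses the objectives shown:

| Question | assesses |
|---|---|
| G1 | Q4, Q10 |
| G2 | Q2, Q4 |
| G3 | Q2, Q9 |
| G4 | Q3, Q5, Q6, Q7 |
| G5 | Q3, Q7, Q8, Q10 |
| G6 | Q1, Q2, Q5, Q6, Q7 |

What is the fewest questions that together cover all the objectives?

4

G1 and G3 and G5 and G6 together: G1 ∪ G3 ∪ G5 ∪ G6 = {Q1, Q2, Q3, Q4, Q5, Q6, Q7, Q8, Q9, Q10} — every objective is covered.
No 3 of the 6 questions cover everything (all 20 combinations miss at least one objective), so 4 is optimal.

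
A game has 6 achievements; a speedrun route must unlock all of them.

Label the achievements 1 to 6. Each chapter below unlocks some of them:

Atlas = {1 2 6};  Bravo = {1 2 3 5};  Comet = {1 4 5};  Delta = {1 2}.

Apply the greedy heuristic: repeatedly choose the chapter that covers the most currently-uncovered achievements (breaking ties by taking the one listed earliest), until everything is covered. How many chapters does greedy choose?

3

Greedy: pick Bravo (covers 4 new) → pick Atlas (covers 1 new) → pick Comet (covers 1 new). Total picks: 3.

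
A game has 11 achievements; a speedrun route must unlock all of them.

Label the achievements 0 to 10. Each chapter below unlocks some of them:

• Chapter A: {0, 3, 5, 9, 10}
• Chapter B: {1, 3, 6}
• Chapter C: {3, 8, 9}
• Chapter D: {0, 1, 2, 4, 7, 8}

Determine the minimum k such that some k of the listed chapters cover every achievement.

3

Take {A, B, D}. Their union is {0, 1, 2, 3, 4, 5, 6, 7, 8, 9, 10}, which is all 11 achievements.
Only D contains 2, so D is forced; the remaining 5 achievements need at least 2 more chapters (each remaining chapter adds at most 4) — so at least 3 chapters are needed, and 3 is optimal.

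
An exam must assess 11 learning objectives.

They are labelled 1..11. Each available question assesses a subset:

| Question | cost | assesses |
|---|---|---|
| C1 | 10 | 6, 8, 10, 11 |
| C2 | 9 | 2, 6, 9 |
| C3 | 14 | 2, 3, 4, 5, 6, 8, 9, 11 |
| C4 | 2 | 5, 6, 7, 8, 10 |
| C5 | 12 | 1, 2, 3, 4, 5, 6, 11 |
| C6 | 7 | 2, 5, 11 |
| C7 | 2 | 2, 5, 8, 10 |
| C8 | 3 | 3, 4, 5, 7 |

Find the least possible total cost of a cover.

23

C2, C4, C5 together cover every objective (C2 ∪ C4 ∪ C5 = {1, 2, 3, 4, 5, 6, 7, 8, 9, 10, 11}); total cost 9 + 2 + 12 = 23.
The greedy pick C4, C8, C7, C5, C2 costs 28; no covering selection beats 23.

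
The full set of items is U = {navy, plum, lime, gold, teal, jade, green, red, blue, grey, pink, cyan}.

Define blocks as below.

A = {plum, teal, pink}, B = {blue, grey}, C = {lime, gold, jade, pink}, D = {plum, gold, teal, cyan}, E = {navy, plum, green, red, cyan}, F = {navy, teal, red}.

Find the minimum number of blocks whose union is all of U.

A and B and C and E together: A ∪ B ∪ C ∪ E = {navy, plum, lime, gold, teal, jade, green, red, blue, grey, pink, cyan} — every item is covered.
No 3 of the 6 blocks cover everything (all 20 combinations miss at least one item), so 4 is optimal.

4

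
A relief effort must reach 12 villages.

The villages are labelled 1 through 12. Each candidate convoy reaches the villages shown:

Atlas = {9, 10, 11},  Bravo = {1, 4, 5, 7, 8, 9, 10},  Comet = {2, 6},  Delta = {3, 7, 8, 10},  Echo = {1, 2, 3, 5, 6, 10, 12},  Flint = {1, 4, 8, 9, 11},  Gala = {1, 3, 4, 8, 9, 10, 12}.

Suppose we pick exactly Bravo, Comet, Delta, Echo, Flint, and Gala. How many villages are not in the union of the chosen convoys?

0

Union of Bravo, Comet, Delta, Echo, Flint, Gala = {1, 2, 3, 4, 5, 6, 7, 8, 9, 10, 11, 12} — that's every village, so 0 are uncovered.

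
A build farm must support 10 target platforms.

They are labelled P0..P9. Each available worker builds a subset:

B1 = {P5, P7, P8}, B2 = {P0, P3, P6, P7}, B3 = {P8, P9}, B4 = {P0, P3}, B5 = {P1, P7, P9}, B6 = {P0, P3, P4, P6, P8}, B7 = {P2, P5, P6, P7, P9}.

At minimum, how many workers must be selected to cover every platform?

3

B5 and B6 and B7 together: B5 ∪ B6 ∪ B7 = {P0, P1, P2, P3, P4, P5, P6, P7, P8, P9} — every platform is covered.
Only B5 contains P1, so B5 is forced; the remaining 7 platforms need at least 2 more workers (each remaining worker adds at most 5) — so at least 3 workers are needed, and 3 is optimal.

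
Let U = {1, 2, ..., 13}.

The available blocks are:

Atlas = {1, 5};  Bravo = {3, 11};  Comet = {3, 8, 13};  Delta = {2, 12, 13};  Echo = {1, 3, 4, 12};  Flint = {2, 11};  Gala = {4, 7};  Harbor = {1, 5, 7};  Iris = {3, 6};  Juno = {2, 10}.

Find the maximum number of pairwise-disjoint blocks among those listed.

4

Atlas, Comet, Gala, Juno are pairwise disjoint (Atlas={1,5}; Comet={3,8,13}; Gala={4,7}; Juno={2,10}).
Every remaining block overlaps one of these, and no 5 of the listed blocks are pairwise disjoint, so 4 is the maximum.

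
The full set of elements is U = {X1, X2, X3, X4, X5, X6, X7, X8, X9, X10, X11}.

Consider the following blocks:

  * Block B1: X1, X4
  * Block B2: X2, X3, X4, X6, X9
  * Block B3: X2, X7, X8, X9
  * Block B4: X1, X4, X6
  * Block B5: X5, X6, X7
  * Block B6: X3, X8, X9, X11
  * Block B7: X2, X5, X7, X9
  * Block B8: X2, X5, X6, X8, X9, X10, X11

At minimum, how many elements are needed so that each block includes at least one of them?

Take H = {X4, X5, X9}. Each listed block contains at least one of these, so H is a hitting set of size 3.
The blocks B1, B5, B6 are pairwise disjoint, so any hitting set needs a separate element for each — at least 3. Hence 3 is optimal.

3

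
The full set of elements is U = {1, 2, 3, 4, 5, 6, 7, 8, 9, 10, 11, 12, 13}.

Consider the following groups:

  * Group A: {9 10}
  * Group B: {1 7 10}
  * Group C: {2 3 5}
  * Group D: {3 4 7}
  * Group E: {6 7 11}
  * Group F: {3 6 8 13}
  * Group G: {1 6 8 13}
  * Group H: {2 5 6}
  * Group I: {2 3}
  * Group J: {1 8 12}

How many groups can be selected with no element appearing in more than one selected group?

4

A, E, I, J are pairwise disjoint (A={9,10}; E={6,7,11}; I={2,3}; J={1,8,12}).
Every remaining group overlaps one of these, and no 5 of the listed groups are pairwise disjoint, so 4 is the maximum.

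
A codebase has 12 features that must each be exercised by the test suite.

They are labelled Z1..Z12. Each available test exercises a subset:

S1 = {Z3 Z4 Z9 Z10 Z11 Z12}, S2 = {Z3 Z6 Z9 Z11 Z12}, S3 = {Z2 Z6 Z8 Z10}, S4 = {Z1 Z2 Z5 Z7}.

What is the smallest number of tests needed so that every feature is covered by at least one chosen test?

Take {S1, S3, S4}. Their union is {Z1, Z2, Z3, Z4, Z5, Z6, Z7, Z8, Z9, Z10, Z11, Z12}, which is all 12 features.
Only S4 contains Z1, so S4 is forced; the remaining 8 features need at least 2 more tests (each remaining test adds at most 6) — so at least 3 tests are needed, and 3 is optimal.

3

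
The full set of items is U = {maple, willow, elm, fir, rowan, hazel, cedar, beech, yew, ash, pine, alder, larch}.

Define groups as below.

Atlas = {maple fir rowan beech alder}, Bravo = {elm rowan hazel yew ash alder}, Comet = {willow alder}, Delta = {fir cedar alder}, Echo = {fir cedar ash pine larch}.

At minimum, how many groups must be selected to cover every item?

Atlas and Bravo and Comet and Echo together: Atlas ∪ Bravo ∪ Comet ∪ Echo = {maple, willow, elm, fir, rowan, hazel, cedar, beech, yew, ash, pine, alder, larch} — every item is covered.
Only Comet contains willow, so Comet is forced; the remaining 11 items need at least 3 more groups (each remaining group adds at most 5) — so at least 4 groups are needed, and 4 is optimal.

4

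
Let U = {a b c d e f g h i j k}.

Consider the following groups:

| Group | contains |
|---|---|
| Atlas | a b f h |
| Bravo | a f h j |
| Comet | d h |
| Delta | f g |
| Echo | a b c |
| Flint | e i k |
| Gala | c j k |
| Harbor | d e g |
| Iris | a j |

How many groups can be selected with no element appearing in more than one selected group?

Comet, Delta, Echo, Flint are pairwise disjoint (Comet={d,h}; Delta={f,g}; Echo={a,b,c}; Flint={e,i,k}).
Every remaining group overlaps one of these, and no 5 of the listed groups are pairwise disjoint, so 4 is the maximum.

4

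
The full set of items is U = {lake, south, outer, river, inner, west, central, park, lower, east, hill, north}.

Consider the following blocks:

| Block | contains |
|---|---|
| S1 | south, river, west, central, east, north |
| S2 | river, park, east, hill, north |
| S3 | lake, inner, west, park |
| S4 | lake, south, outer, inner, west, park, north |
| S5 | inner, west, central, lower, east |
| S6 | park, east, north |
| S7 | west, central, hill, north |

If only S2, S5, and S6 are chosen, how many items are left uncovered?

3

Union of S2, S5, S6 = {river, inner, west, central, park, lower, east, hill, north}.
Not covered: lake, south, outer — 3 items.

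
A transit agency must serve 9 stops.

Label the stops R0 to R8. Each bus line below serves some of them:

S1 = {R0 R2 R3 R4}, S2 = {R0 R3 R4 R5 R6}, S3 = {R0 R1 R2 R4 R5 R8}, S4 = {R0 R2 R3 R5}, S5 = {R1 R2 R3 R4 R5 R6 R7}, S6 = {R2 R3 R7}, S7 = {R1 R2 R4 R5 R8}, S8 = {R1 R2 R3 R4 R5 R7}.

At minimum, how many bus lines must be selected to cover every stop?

2

S3 and S5 together: S3 ∪ S5 = {R0, R1, R2, R3, R4, R5, R6, R7, R8} — every stop is covered.
No single bus line has all 9 stops (the largest, S5, has 7), so 2 is optimal.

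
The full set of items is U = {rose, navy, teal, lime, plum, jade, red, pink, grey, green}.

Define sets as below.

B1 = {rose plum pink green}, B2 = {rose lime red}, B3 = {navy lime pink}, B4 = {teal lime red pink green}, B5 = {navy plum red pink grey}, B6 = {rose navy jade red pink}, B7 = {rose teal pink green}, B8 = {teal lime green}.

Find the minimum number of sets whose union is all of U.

B4 and B5 and B6 together: B4 ∪ B5 ∪ B6 = {rose, navy, teal, lime, plum, jade, red, pink, grey, green} — every item is covered.
Only B6 contains jade, so B6 is forced; the remaining 5 items need at least 2 more sets (each remaining set adds at most 3) — so at least 3 sets are needed, and 3 is optimal.

3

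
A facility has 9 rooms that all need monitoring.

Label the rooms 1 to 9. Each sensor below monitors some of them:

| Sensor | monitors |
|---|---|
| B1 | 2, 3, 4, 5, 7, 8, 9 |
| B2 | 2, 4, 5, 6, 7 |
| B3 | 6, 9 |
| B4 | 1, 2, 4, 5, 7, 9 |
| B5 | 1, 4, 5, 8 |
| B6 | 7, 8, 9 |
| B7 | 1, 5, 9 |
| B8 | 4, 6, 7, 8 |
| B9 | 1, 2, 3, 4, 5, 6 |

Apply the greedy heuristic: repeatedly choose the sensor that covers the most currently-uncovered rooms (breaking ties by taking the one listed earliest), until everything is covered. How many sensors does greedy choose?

2

Greedy: pick B1 (covers 7 new) → pick B9 (covers 2 new). Total picks: 2.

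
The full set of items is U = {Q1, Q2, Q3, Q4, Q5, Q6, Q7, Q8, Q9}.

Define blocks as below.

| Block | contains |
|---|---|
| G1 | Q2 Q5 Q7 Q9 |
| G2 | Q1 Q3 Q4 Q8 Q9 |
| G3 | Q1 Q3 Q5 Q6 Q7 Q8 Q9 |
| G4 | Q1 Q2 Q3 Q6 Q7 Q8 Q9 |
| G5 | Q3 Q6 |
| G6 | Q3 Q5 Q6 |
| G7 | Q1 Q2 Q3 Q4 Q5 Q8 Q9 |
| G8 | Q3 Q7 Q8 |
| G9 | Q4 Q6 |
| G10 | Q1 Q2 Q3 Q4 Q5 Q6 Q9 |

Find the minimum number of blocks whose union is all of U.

2

G8 and G10 cover everything between them: the union {Q1, Q2, Q3, Q4, Q5, Q6, Q7, Q8, Q9} is all of U.
No single block has all 9 items (the largest, G3, has 7), so 2 is optimal.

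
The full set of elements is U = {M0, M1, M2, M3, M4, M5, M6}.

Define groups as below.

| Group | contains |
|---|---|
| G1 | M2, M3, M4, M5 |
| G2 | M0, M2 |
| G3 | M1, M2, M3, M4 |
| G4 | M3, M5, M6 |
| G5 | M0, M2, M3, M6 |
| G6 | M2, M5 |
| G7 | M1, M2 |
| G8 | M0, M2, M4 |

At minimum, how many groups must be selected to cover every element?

G2, G3, and G4 cover everything between them: the union {M0, M1, M2, M3, M4, M5, M6} is all of U.
No 2 of the 8 groups cover everything (all 28 combinations miss at least one element), so 3 is optimal.

3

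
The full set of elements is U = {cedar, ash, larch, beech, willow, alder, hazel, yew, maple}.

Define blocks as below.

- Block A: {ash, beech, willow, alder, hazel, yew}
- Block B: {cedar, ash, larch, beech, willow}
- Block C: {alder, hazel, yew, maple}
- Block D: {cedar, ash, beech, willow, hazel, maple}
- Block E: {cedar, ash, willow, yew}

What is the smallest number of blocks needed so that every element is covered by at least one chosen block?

2

Take {B, C}. Their union is {cedar, ash, larch, beech, willow, alder, hazel, yew, maple}, which is all 9 elements.
No single block has all 9 elements (the largest, A, has 6), so 2 is optimal.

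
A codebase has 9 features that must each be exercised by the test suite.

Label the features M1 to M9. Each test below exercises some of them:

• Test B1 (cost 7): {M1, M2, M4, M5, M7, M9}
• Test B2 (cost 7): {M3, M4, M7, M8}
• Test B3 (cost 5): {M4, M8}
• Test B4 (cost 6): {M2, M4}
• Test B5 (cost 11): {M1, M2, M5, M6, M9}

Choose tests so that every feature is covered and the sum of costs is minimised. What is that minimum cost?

B2, B5 together cover every feature (B2 ∪ B5 = {M1, M2, M3, M4, M5, M6, M7, M8, M9}); total cost 7 + 11 = 18.
The greedy pick B1, B2, B5 costs 25; no covering selection beats 18.

18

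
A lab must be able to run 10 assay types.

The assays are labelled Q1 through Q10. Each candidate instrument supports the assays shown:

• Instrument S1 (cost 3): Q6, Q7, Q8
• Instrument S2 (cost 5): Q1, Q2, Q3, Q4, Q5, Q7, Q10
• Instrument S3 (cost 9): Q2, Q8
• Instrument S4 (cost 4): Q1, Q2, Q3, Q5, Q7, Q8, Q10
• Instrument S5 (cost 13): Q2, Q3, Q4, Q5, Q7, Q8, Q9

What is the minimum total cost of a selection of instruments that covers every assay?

S1, S4, S5 together cover every assay (S1 ∪ S4 ∪ S5 = {Q1, Q2, Q3, Q4, Q5, Q6, Q7, Q8, Q9, Q10}); total cost 3 + 4 + 13 = 20.
The greedy pick S4, S1, S2, S5 costs 25; no covering selection beats 20.

20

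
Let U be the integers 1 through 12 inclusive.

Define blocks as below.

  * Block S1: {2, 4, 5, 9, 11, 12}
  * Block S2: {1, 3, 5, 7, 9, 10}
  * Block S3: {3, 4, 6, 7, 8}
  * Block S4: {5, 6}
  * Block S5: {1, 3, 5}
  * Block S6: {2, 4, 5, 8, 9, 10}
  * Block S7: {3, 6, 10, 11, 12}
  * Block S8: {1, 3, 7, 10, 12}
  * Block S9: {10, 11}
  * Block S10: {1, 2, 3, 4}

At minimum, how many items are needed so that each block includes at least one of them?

Take H = {4, 5, 10}. Each listed block contains at least one of these, so H is a hitting set of size 3.
The blocks S4, S9, S10 are pairwise disjoint, so any hitting set needs a separate item for each — at least 3. Hence 3 is optimal.

3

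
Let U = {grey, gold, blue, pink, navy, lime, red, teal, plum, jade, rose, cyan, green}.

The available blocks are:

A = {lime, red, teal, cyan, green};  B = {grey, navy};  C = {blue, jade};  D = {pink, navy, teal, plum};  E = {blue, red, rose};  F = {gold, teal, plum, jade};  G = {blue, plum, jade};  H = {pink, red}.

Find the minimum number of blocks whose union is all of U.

A, B, D, E, and F cover everything between them: the union {grey, gold, blue, pink, navy, lime, red, teal, plum, jade, rose, cyan, green} is all of U.
No 4 of the 8 blocks cover everything (all 70 combinations miss at least one point), so 5 is optimal.

5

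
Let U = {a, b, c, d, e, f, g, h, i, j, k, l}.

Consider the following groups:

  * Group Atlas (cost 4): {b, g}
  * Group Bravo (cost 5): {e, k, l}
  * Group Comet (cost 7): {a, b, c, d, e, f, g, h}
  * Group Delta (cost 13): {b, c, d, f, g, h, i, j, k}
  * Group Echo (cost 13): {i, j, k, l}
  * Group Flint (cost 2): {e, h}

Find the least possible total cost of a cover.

Comet, Echo together cover every element (Comet ∪ Echo = {a, b, c, d, e, f, g, h, i, j, k, l}); total cost 7 + 13 = 20.
The greedy pick Comet, Bravo, Delta costs 25; no covering selection beats 20.

20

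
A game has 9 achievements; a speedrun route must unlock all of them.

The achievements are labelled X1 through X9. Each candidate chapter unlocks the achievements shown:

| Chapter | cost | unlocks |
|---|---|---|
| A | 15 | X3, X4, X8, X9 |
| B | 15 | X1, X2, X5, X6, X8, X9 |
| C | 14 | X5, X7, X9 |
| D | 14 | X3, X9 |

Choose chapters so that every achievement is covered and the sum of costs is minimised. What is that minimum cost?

44

A, B, C together cover every achievement (A ∪ B ∪ C = {X1, X2, X3, X4, X5, X6, X7, X8, X9}); total cost 15 + 15 + 14 = 44.
No covering selection has total cost below 44.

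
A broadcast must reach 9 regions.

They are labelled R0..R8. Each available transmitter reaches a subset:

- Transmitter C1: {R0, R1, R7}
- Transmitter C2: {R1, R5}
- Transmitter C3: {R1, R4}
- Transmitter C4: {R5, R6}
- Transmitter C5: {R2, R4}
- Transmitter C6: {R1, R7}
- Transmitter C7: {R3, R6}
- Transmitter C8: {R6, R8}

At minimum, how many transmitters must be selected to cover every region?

C1 and C2 and C5 and C7 and C8 together: C1 ∪ C2 ∪ C5 ∪ C7 ∪ C8 = {R0, R1, R2, R3, R4, R5, R6, R7, R8} — every region is covered.
No 4 of the 8 transmitters cover everything (all 70 combinations miss at least one region), so 5 is optimal.

5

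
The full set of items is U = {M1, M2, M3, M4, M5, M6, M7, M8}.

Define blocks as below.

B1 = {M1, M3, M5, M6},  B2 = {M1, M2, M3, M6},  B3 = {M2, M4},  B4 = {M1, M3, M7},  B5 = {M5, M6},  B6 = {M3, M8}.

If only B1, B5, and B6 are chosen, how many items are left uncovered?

3

Union of B1, B5, B6 = {M1, M3, M5, M6, M8}.
Not covered: M2, M4, M7 — 3 items.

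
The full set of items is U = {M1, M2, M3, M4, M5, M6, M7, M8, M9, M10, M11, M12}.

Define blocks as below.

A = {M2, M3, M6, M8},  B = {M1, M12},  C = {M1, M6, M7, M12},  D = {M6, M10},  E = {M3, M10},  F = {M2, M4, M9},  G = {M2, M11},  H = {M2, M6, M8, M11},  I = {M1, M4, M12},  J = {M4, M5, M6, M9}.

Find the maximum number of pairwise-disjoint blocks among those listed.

B, E, G, J are pairwise disjoint (B={M1,M12}; E={M3,M10}; G={M2,M11}; J={M4,M5,M6,M9}).
Every remaining block overlaps one of these, and no 5 of the listed blocks are pairwise disjoint, so 4 is the maximum.

4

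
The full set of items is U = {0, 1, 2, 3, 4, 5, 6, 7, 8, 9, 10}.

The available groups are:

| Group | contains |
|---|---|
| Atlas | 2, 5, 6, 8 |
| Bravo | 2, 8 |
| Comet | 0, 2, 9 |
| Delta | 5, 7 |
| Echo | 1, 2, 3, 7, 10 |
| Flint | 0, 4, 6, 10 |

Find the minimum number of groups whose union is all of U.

Atlas and Comet and Echo and Flint together: Atlas ∪ Comet ∪ Echo ∪ Flint = {0, 1, 2, 3, 4, 5, 6, 7, 8, 9, 10} — every item is covered.
No 3 of the 6 groups cover everything (all 20 combinations miss at least one item), so 4 is optimal.

4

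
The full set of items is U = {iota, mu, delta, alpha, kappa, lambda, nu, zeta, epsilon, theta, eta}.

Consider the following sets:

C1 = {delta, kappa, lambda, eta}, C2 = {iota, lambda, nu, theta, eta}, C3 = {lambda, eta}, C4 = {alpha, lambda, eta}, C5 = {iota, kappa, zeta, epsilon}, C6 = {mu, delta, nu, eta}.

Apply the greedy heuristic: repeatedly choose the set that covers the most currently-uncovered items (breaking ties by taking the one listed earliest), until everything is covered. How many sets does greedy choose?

4

Greedy: pick C2 (covers 5 new) → pick C5 (covers 3 new) → pick C6 (covers 2 new) → pick C4 (covers 1 new). Total picks: 4.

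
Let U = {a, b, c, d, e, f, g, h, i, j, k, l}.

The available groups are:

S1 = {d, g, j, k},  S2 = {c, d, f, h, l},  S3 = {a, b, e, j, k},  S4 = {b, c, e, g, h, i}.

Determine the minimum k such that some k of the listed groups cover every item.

Take {S2, S3, S4}. Their union is {a, b, c, d, e, f, g, h, i, j, k, l}, which is all 12 items.
Only S3 contains a, so S3 is forced; the remaining 7 items need at least 2 more groups (each remaining group adds at most 5) — so at least 3 groups are needed, and 3 is optimal.

3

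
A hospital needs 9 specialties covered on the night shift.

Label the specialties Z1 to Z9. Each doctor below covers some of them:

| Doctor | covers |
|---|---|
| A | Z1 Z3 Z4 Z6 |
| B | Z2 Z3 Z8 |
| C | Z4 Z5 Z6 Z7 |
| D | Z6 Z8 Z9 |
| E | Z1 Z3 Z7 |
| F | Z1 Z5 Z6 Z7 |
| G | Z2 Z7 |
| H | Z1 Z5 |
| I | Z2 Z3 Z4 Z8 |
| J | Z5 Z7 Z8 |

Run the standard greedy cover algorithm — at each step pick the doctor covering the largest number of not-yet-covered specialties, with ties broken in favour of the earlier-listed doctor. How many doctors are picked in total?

Greedy: pick A (covers 4 new) → pick J (covers 3 new) → pick B (covers 1 new) → pick D (covers 1 new). Total picks: 4.
(The true minimum cover uses only 3 doctors, so greedy is not optimal here.)

4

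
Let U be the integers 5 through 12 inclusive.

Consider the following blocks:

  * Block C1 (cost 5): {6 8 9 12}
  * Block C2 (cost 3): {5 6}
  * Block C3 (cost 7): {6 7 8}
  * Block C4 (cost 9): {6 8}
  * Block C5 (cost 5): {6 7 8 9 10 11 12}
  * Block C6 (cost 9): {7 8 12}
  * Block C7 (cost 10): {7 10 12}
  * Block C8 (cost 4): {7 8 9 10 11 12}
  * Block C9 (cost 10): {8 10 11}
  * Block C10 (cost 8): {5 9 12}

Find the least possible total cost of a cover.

C2, C8 together cover every item (C2 ∪ C8 = {5, 6, 7, 8, 9, 10, 11, 12}); total cost 3 + 4 = 7.
No covering selection has total cost below 7.

7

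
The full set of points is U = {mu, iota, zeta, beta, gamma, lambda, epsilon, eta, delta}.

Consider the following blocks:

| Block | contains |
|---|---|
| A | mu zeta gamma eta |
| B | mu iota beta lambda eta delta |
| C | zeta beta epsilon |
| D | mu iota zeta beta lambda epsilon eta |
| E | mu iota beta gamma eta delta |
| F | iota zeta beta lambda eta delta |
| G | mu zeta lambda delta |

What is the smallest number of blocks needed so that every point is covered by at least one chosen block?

D and E cover everything between them: the union {mu, iota, zeta, beta, gamma, lambda, epsilon, eta, delta} is all of U.
No single block has all 9 points (the largest, D, has 7), so 2 is optimal.

2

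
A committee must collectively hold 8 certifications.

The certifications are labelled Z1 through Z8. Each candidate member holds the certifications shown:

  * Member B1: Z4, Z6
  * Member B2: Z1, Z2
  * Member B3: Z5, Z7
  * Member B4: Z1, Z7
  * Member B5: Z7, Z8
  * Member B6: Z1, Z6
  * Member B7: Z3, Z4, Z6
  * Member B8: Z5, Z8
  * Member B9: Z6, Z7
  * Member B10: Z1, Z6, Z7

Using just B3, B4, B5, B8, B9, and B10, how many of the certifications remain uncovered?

3

Union of B3, B4, B5, B8, B9, B10 = {Z1, Z5, Z6, Z7, Z8}.
Not covered: Z2, Z3, Z4 — 3 certifications.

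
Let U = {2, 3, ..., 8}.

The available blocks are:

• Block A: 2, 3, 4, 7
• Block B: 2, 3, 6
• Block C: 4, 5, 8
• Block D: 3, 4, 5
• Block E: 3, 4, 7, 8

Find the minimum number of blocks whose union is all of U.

3

A, B, and C cover everything between them: the union {2, 3, 4, 5, 6, 7, 8} is all of U.
Only B contains 6, so B is forced; the remaining 4 points need at least 2 more blocks (each remaining block adds at most 3) — so at least 3 blocks are needed, and 3 is optimal.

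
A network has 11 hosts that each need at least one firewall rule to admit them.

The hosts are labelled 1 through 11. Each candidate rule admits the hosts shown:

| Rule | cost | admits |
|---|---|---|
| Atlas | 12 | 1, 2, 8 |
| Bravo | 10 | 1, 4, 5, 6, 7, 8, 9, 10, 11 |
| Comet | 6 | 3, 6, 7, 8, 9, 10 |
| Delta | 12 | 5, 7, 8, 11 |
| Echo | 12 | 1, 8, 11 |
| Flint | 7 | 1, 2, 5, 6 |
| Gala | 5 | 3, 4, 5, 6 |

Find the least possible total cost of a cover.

Bravo, Flint, Gala together cover every host (Bravo ∪ Flint ∪ Gala = {1, 2, 3, 4, 5, 6, 7, 8, 9, 10, 11}); total cost 10 + 7 + 5 = 22.
The greedy pick Comet, Flint, Bravo costs 23; no covering selection beats 22.

22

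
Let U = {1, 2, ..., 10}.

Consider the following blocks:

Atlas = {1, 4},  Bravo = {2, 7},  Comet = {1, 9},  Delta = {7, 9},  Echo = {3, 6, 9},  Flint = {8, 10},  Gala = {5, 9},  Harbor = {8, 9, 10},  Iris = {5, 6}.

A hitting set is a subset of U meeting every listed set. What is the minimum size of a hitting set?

5

H = {2, 4, 5, 9, 10} meets every block (each contains at least one member of H), and |H| = 5.
No choice of 4 elements meets every block, so 5 is the minimum.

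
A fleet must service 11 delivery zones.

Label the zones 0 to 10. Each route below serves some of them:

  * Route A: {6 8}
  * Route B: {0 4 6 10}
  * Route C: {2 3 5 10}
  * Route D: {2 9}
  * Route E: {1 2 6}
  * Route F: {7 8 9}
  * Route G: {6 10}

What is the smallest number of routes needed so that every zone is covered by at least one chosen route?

B and C and E and F together: B ∪ C ∪ E ∪ F = {0, 1, 2, 3, 4, 5, 6, 7, 8, 9, 10} — every zone is covered.
Only B contains 0, so B is forced; the remaining 7 zones need at least 3 more routes (each remaining route adds at most 3) — so at least 4 routes are needed, and 4 is optimal.

4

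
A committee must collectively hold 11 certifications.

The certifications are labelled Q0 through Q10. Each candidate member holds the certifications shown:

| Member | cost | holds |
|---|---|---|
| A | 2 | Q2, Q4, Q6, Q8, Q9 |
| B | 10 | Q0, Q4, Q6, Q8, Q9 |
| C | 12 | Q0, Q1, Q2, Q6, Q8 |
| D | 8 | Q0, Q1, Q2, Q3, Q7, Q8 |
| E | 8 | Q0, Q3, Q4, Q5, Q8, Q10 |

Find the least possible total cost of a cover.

18

A, D, E together cover every certification (A ∪ D ∪ E = {Q0, Q1, Q2, Q3, Q4, Q5, Q6, Q7, Q8, Q9, Q10}); total cost 2 + 8 + 8 = 18.
No covering selection has total cost below 18.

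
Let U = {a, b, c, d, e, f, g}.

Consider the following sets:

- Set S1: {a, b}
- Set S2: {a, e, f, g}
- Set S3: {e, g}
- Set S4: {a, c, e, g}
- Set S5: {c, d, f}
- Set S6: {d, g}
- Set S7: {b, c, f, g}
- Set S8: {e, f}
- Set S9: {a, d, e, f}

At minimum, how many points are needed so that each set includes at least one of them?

3

H = {b, f, g} meets every set (each contains at least one member of H), and |H| = 3.
The sets S1, S3, S5 are pairwise disjoint, so any hitting set needs a separate point for each — at least 3. Hence 3 is optimal.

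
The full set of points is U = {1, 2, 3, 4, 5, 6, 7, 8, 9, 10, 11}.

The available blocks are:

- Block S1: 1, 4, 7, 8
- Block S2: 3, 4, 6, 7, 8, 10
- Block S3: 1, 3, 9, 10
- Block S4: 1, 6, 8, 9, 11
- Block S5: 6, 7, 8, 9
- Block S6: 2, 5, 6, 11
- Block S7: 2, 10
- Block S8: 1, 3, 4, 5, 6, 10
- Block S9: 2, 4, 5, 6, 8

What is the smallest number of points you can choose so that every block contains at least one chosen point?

Take H = {2, 4, 9}. Each listed block contains at least one of these, so H is a hitting set of size 3.
No choice of 2 points meets every block, so 3 is the minimum.

3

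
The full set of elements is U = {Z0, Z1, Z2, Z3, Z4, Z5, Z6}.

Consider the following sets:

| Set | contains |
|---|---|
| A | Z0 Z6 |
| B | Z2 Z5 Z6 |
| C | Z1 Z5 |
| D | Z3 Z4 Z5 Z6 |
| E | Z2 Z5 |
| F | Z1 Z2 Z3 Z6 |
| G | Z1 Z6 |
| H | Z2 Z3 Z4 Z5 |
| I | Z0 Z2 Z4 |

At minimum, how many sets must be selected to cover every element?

A and G and H together: A ∪ G ∪ H = {Z0, Z1, Z2, Z3, Z4, Z5, Z6} — every element is covered.
No 2 of the 9 sets cover everything (all 36 combinations miss at least one element), so 3 is optimal.

3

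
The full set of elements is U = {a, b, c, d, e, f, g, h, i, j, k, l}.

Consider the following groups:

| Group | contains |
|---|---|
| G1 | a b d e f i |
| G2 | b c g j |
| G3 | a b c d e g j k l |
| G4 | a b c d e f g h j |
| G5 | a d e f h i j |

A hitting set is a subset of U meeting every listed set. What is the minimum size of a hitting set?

Take T = {i, j}. Each listed group contains at least one of these, so T is a hitting set of size 2.
No single element lies in every group, so at least 2 are needed and 2 is optimal.

2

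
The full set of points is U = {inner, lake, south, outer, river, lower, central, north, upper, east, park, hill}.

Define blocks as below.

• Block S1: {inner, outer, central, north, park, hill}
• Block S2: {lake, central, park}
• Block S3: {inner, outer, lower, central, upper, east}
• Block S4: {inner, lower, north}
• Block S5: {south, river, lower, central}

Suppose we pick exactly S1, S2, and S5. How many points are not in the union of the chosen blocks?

Union of S1, S2, S5 = {inner, lake, south, outer, river, lower, central, north, park, hill}.
Not covered: upper, east — 2 points.

2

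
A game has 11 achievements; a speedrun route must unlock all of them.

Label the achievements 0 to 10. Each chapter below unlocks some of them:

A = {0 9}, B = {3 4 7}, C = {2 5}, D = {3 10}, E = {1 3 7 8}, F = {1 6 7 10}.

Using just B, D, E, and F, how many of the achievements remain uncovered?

4

Union of B, D, E, F = {1, 3, 4, 6, 7, 8, 10}.
Not covered: 0, 2, 5, 9 — 4 achievements.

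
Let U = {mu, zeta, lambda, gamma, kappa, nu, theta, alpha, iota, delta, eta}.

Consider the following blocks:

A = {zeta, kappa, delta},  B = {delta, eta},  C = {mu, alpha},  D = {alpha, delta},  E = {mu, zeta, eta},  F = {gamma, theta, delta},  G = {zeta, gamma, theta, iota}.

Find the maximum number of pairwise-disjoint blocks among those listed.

3

B, C, G are pairwise disjoint (B={delta,eta}; C={mu,alpha}; G={zeta,gamma,theta,iota}).
Every remaining block overlaps one of these, and no 4 of the listed blocks are pairwise disjoint, so 3 is the maximum.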